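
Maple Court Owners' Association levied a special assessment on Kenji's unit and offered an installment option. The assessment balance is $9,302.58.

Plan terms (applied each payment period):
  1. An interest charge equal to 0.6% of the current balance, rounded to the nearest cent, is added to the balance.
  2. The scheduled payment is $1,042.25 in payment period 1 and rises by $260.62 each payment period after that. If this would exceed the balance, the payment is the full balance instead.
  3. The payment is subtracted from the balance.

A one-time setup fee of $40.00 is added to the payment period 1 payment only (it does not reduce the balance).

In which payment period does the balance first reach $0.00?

6

Payment period 1: $9,302.58 +$55.82 interest = $9,358.40; pay $1,042.25 (+ $40.00 fee) → $8,316.15
Payment period 2: $8,316.15 +$49.90 interest = $8,366.05; pay $1,302.87 → $7,063.18
Payment period 3: $7,063.18 +$42.38 interest = $7,105.56; pay $1,563.49 → $5,542.07
Payment period 4: $5,542.07 +$33.25 interest = $5,575.32; pay $1,824.11 → $3,751.21
Payment period 5: $3,751.21 +$22.51 interest = $3,773.72; pay $2,084.73 → $1,688.99
Payment period 6: $1,688.99 +$10.13 interest = $1,699.12; pay $1,699.12 → $0.00
Balance reaches $0.00 in payment period 6.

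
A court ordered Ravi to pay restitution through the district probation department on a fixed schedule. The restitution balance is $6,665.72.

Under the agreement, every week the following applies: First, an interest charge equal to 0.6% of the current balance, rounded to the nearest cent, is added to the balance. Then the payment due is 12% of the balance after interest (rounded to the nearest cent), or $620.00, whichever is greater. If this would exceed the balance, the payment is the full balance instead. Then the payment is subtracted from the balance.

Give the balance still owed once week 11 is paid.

$0.00

Week 1: opening $6,665.72; interest $39.99 → $6,705.71; payment $804.69; balance $5,901.02
Week 2: opening $5,901.02; interest $35.41 → $5,936.43; payment $712.37; balance $5,224.06
Week 3: opening $5,224.06; interest $31.34 → $5,255.40; payment $630.65; balance $4,624.75
Week 4: opening $4,624.75; interest $27.75 → $4,652.50; payment $620.00; balance $4,032.50
Week 5: opening $4,032.50; interest $24.20 → $4,056.70; payment $620.00; balance $3,436.70
Week 6: opening $3,436.70; interest $20.62 → $3,457.32; payment $620.00; balance $2,837.32
Week 7: opening $2,837.32; interest $17.02 → $2,854.34; payment $620.00; balance $2,234.34
Week 8: opening $2,234.34; interest $13.41 → $2,247.75; payment $620.00; balance $1,627.75
Week 9: opening $1,627.75; interest $9.77 → $1,637.52; payment $620.00; balance $1,017.52
Week 10: opening $1,017.52; interest $6.11 → $1,023.63; payment $620.00; balance $403.63
Week 11: opening $403.63; interest $2.42 → $406.05; payment $406.05; balance $0.00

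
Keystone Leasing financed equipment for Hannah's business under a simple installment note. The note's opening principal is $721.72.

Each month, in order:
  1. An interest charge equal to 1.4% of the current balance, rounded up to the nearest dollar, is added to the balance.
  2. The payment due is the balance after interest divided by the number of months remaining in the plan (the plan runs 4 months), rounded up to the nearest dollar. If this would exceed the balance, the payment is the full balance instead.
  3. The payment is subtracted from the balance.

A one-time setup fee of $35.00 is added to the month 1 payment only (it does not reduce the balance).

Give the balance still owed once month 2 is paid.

Month 1: opening $721.72; interest $11.00 → $732.72; payment $184.00 (+ $35.00 fee); balance $548.72
Month 2: opening $548.72; interest $8.00 → $556.72; payment $186.00; balance $370.72

$370.72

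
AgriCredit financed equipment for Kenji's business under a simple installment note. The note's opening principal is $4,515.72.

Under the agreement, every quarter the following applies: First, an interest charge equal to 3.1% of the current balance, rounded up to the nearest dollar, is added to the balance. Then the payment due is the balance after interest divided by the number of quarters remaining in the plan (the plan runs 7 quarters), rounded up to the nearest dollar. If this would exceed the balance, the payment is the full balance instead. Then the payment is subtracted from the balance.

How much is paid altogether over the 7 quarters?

$5,114.72

# | Opening | Interest | Payment | End bal
1 | $4,515.72 | $140.00 | $666.00 | $3,989.72
2 | $3,989.72 | $124.00 | $686.00 | $3,427.72
3 | $3,427.72 | $107.00 | $707.00 | $2,827.72
4 | $2,827.72 | $88.00 | $729.00 | $2,186.72
5 | $2,186.72 | $68.00 | $752.00 | $1,502.72
6 | $1,502.72 | $47.00 | $775.00 | $774.72
7 | $774.72 | $25.00 | $799.72 | $0.00
Total paid: $5,114.72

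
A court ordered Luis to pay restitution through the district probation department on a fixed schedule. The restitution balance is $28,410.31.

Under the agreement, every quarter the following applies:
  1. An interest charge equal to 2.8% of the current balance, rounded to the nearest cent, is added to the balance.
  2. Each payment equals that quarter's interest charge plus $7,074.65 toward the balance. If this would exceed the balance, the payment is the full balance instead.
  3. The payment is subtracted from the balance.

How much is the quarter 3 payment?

# | Opening | Interest | Payment | End bal
1 | $28,410.31 | $795.49 | $7,870.14 | $21,335.66
2 | $21,335.66 | $597.40 | $7,672.05 | $14,261.01
3 | $14,261.01 | $399.31 | $7,473.96 | $7,186.36

$7,473.96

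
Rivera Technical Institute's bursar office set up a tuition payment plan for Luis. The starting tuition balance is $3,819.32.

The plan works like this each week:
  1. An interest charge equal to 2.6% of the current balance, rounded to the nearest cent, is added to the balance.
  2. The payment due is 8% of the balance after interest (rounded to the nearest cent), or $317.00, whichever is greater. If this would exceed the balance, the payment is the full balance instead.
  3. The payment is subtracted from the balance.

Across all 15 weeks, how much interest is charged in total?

Week 1: $3,819.32 +$99.30 interest = $3,918.62; pay $317.00 → $3,601.62
Week 2: $3,601.62 +$93.64 interest = $3,695.26; pay $317.00 → $3,378.26
Week 3: $3,378.26 +$87.83 interest = $3,466.09; pay $317.00 → $3,149.09
Week 4: $3,149.09 +$81.88 interest = $3,230.97; pay $317.00 → $2,913.97
Week 5: $2,913.97 +$75.76 interest = $2,989.73; pay $317.00 → $2,672.73
Week 6: $2,672.73 +$69.49 interest = $2,742.22; pay $317.00 → $2,425.22
Week 7: $2,425.22 +$63.06 interest = $2,488.28; pay $317.00 → $2,171.28
Week 8: $2,171.28 +$56.45 interest = $2,227.73; pay $317.00 → $1,910.73
Week 9: $1,910.73 +$49.68 interest = $1,960.41; pay $317.00 → $1,643.41
Week 10: $1,643.41 +$42.73 interest = $1,686.14; pay $317.00 → $1,369.14
Week 11: $1,369.14 +$35.60 interest = $1,404.74; pay $317.00 → $1,087.74
Week 12: $1,087.74 +$28.28 interest = $1,116.02; pay $317.00 → $799.02
Week 13: $799.02 +$20.77 interest = $819.79; pay $317.00 → $502.79
Week 14: $502.79 +$13.07 interest = $515.86; pay $317.00 → $198.86
Week 15: $198.86 +$5.17 interest = $204.03; pay $204.03 → $0.00
Total interest: $99.30 + $93.64 + $87.83 + $81.88 + $75.76 + $69.49 + $63.06 + $56.45 + $49.68 + $42.73 + $35.60 + $28.28 + $20.77 + $13.07 + $5.17 = $822.71

$822.71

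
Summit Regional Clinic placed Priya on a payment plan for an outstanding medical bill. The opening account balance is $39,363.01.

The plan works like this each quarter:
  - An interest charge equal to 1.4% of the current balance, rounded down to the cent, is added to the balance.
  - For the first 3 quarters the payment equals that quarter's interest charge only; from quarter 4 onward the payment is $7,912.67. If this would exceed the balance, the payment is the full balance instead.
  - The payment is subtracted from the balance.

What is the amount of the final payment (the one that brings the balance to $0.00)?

$1,531.02

Quarter 1: opening $39,363.01; interest $551.08 → $39,914.09; payment $551.08; balance $39,363.01
Quarter 2: opening $39,363.01; interest $551.08 → $39,914.09; payment $551.08; balance $39,363.01
Quarter 3: opening $39,363.01; interest $551.08 → $39,914.09; payment $551.08; balance $39,363.01
Quarter 4: opening $39,363.01; interest $551.08 → $39,914.09; payment $7,912.67; balance $32,001.42
Quarter 5: opening $32,001.42; interest $448.01 → $32,449.43; payment $7,912.67; balance $24,536.76
Quarter 6: opening $24,536.76; interest $343.51 → $24,880.27; payment $7,912.67; balance $16,967.60
Quarter 7: opening $16,967.60; interest $237.54 → $17,205.14; payment $7,912.67; balance $9,292.47
Quarter 8: opening $9,292.47; interest $130.09 → $9,422.56; payment $7,912.67; balance $1,509.89
Quarter 9: opening $1,509.89; interest $21.13 → $1,531.02; payment $1,531.02; balance $0.00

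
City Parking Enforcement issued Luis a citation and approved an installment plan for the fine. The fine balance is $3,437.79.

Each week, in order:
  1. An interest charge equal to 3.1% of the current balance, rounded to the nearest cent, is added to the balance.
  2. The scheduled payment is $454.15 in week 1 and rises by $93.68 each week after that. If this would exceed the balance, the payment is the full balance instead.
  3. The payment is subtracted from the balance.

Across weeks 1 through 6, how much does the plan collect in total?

$3,849.31

Week 1: $3,437.79 +$106.57 interest = $3,544.36; pay $454.15 → $3,090.21
Week 2: $3,090.21 +$95.80 interest = $3,186.01; pay $547.83 → $2,638.18
Week 3: $2,638.18 +$81.78 interest = $2,719.96; pay $641.51 → $2,078.45
Week 4: $2,078.45 +$64.43 interest = $2,142.88; pay $735.19 → $1,407.69
Week 5: $1,407.69 +$43.64 interest = $1,451.33; pay $828.87 → $622.46
Week 6: $622.46 +$19.30 interest = $641.76; pay $641.76 → $0.00
Total paid: $3,849.31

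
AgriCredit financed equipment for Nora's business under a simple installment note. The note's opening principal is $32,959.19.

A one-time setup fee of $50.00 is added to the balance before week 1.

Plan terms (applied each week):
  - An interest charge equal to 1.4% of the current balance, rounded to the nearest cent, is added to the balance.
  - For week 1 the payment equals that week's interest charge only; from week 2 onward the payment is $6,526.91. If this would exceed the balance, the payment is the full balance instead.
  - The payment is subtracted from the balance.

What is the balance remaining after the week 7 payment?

$0.00

Week 1: opening $33,009.19; interest $462.13 → $33,471.32; payment $462.13; balance $33,009.19
Week 2: opening $33,009.19; interest $462.13 → $33,471.32; payment $6,526.91; balance $26,944.41
Week 3: opening $26,944.41; interest $377.22 → $27,321.63; payment $6,526.91; balance $20,794.72
Week 4: opening $20,794.72; interest $291.13 → $21,085.85; payment $6,526.91; balance $14,558.94
Week 5: opening $14,558.94; interest $203.83 → $14,762.77; payment $6,526.91; balance $8,235.86
Week 6: opening $8,235.86; interest $115.30 → $8,351.16; payment $6,526.91; balance $1,824.25
Week 7: opening $1,824.25; interest $25.54 → $1,849.79; payment $1,849.79; balance $0.00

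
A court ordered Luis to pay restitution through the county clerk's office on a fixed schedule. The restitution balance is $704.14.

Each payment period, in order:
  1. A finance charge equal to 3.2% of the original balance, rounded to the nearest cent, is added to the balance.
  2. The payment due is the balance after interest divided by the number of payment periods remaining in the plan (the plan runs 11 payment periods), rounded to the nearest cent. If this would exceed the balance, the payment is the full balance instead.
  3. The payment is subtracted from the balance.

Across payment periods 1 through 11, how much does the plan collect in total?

$951.97

Payment period 1: $704.14 +$22.53 interest = $726.67; pay $66.06 → $660.61
Payment period 2: $660.61 +$22.53 interest = $683.14; pay $68.31 → $614.83
Payment period 3: $614.83 +$22.53 interest = $637.36; pay $70.82 → $566.54
Payment period 4: $566.54 +$22.53 interest = $589.07; pay $73.63 → $515.44
Payment period 5: $515.44 +$22.53 interest = $537.97; pay $76.85 → $461.12
Payment period 6: $461.12 +$22.53 interest = $483.65; pay $80.61 → $403.04
Payment period 7: $403.04 +$22.53 interest = $425.57; pay $85.11 → $340.46
Payment period 8: $340.46 +$22.53 interest = $362.99; pay $90.75 → $272.24
Payment period 9: $272.24 +$22.53 interest = $294.77; pay $98.26 → $196.51
Payment period 10: $196.51 +$22.53 interest = $219.04; pay $109.52 → $109.52
Payment period 11: $109.52 +$22.53 interest = $132.05; pay $132.05 → $0.00
Total paid: $951.97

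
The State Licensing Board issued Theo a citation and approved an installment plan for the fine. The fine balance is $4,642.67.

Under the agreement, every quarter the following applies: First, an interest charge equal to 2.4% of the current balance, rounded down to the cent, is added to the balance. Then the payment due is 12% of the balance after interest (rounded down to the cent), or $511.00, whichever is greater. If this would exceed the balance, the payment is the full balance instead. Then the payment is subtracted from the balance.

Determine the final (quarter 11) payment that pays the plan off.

# | Opening | Interest | Payment | End bal
1 | $4,642.67 | $111.42 | $570.49 | $4,183.60
2 | $4,183.60 | $100.40 | $514.08 | $3,769.92
3 | $3,769.92 | $90.47 | $511.00 | $3,349.39
4 | $3,349.39 | $80.38 | $511.00 | $2,918.77
5 | $2,918.77 | $70.05 | $511.00 | $2,477.82
6 | $2,477.82 | $59.46 | $511.00 | $2,026.28
7 | $2,026.28 | $48.63 | $511.00 | $1,563.91
8 | $1,563.91 | $37.53 | $511.00 | $1,090.44
9 | $1,090.44 | $26.17 | $511.00 | $605.61
10 | $605.61 | $14.53 | $511.00 | $109.14
11 | $109.14 | $2.61 | $111.75 | $0.00

$111.75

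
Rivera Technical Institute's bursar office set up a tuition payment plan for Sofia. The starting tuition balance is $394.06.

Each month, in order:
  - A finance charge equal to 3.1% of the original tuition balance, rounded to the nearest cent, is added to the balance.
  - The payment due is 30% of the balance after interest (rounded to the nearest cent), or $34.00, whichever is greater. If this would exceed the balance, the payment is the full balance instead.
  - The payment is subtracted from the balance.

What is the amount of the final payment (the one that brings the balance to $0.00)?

# | Opening | Interest | Payment | End bal
1 | $394.06 | $12.22 | $121.88 | $284.40
2 | $284.40 | $12.22 | $88.99 | $207.63
3 | $207.63 | $12.22 | $65.96 | $153.89
4 | $153.89 | $12.22 | $49.83 | $116.28
5 | $116.28 | $12.22 | $38.55 | $89.95
6 | $89.95 | $12.22 | $34.00 | $68.17
7 | $68.17 | $12.22 | $34.00 | $46.39
8 | $46.39 | $12.22 | $34.00 | $24.61
9 | $24.61 | $12.22 | $34.00 | $2.83
10 | $2.83 | $12.22 | $15.05 | $0.00

$15.05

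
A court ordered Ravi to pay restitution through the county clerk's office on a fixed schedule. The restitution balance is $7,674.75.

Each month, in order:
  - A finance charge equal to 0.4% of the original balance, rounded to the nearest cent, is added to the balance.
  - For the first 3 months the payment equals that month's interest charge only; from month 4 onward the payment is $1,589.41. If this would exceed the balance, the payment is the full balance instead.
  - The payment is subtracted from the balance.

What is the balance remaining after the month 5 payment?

$4,557.33

Month 1: $7,674.75 +$30.70 interest = $7,705.45; pay $30.70 → $7,674.75
Month 2: $7,674.75 +$30.70 interest = $7,705.45; pay $30.70 → $7,674.75
Month 3: $7,674.75 +$30.70 interest = $7,705.45; pay $30.70 → $7,674.75
Month 4: $7,674.75 +$30.70 interest = $7,705.45; pay $1,589.41 → $6,116.04
Month 5: $6,116.04 +$30.70 interest = $6,146.74; pay $1,589.41 → $4,557.33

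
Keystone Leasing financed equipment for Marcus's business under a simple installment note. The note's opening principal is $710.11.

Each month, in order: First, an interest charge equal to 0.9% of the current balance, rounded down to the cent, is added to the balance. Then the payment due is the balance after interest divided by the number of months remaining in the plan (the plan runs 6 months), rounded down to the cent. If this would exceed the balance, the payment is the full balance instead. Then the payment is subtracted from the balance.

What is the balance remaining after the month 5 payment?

# | Opening | Interest | Payment | End bal
1 | $710.11 | $6.39 | $119.41 | $597.09
2 | $597.09 | $5.37 | $120.49 | $481.97
3 | $481.97 | $4.33 | $121.57 | $364.73
4 | $364.73 | $3.28 | $122.67 | $245.34
5 | $245.34 | $2.20 | $123.77 | $123.77

$123.77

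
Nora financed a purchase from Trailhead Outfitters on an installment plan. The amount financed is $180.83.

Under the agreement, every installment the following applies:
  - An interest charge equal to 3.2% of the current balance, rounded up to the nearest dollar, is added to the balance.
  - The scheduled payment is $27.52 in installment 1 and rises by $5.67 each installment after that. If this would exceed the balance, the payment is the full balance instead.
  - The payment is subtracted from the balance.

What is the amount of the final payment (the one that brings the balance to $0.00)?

$10.53

# | Opening | Interest | Payment | End bal
1 | $180.83 | $6.00 | $27.52 | $159.31
2 | $159.31 | $6.00 | $33.19 | $132.12
3 | $132.12 | $5.00 | $38.86 | $98.26
4 | $98.26 | $4.00 | $44.53 | $57.73
5 | $57.73 | $2.00 | $50.20 | $9.53
6 | $9.53 | $1.00 | $10.53 | $0.00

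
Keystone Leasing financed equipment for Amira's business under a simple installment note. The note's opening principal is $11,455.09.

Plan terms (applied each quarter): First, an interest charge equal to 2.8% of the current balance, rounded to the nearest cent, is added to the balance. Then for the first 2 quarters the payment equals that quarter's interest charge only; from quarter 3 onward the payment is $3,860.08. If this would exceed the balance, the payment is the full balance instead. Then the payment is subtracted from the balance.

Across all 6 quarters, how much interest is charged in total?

Quarter 1: opening $11,455.09; interest $320.74 → $11,775.83; payment $320.74; balance $11,455.09
Quarter 2: opening $11,455.09; interest $320.74 → $11,775.83; payment $320.74; balance $11,455.09
Quarter 3: opening $11,455.09; interest $320.74 → $11,775.83; payment $3,860.08; balance $7,915.75
Quarter 4: opening $7,915.75; interest $221.64 → $8,137.39; payment $3,860.08; balance $4,277.31
Quarter 5: opening $4,277.31; interest $119.76 → $4,397.07; payment $3,860.08; balance $536.99
Quarter 6: opening $536.99; interest $15.04 → $552.03; payment $552.03; balance $0.00
Total interest: $320.74 + $320.74 + $320.74 + $221.64 + $119.76 + $15.04 = $1,318.66

$1,318.66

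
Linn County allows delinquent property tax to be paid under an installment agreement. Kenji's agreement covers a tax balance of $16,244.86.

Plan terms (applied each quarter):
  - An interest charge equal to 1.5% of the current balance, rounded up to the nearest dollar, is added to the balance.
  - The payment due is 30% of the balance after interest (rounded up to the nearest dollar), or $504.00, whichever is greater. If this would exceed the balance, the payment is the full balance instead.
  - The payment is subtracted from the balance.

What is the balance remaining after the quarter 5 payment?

$2,941.86

# | Opening | Interest | Payment | End bal
1 | $16,244.86 | $244.00 | $4,947.00 | $11,541.86
2 | $11,541.86 | $174.00 | $3,515.00 | $8,200.86
3 | $8,200.86 | $124.00 | $2,498.00 | $5,826.86
4 | $5,826.86 | $88.00 | $1,775.00 | $4,139.86
5 | $4,139.86 | $63.00 | $1,261.00 | $2,941.86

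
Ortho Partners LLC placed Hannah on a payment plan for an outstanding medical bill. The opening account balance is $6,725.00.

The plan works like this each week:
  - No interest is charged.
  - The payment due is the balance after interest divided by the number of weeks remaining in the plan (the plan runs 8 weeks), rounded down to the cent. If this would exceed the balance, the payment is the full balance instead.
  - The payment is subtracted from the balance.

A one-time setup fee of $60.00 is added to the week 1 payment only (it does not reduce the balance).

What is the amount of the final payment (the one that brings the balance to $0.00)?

$840.63

Week 1: opening $6,725.00; payment $840.62 (+ $60.00 fee); balance $5,884.38
Week 2: opening $5,884.38; payment $840.62; balance $5,043.76
Week 3: opening $5,043.76; payment $840.62; balance $4,203.14
Week 4: opening $4,203.14; payment $840.62; balance $3,362.52
Week 5: opening $3,362.52; payment $840.63; balance $2,521.89
Week 6: opening $2,521.89; payment $840.63; balance $1,681.26
Week 7: opening $1,681.26; payment $840.63; balance $840.63
Week 8: opening $840.63; payment $840.63; balance $0.00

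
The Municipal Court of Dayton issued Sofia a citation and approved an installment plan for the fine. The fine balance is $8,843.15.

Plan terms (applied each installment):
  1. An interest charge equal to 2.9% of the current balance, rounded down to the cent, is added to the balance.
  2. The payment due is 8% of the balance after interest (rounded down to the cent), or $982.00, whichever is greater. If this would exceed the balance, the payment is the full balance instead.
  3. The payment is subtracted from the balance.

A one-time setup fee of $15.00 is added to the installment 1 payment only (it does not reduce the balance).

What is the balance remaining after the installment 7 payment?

Installment 1: opening $8,843.15; interest $256.45 → $9,099.60; payment $982.00 (+ $15.00 fee); balance $8,117.60
Installment 2: opening $8,117.60; interest $235.41 → $8,353.01; payment $982.00; balance $7,371.01
Installment 3: opening $7,371.01; interest $213.75 → $7,584.76; payment $982.00; balance $6,602.76
Installment 4: opening $6,602.76; interest $191.48 → $6,794.24; payment $982.00; balance $5,812.24
Installment 5: opening $5,812.24; interest $168.55 → $5,980.79; payment $982.00; balance $4,998.79
Installment 6: opening $4,998.79; interest $144.96 → $5,143.75; payment $982.00; balance $4,161.75
Installment 7: opening $4,161.75; interest $120.69 → $4,282.44; payment $982.00; balance $3,300.44

$3,300.44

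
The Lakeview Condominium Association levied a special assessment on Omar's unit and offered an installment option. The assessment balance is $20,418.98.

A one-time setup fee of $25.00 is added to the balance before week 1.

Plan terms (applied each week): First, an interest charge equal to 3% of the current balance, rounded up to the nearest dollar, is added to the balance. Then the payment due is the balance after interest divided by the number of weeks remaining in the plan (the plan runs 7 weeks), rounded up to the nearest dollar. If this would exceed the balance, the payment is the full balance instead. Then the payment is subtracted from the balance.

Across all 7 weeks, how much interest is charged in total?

Week 1: opening $20,443.98; interest $614.00 → $21,057.98; payment $3,009.00; balance $18,048.98
Week 2: opening $18,048.98; interest $542.00 → $18,590.98; payment $3,099.00; balance $15,491.98
Week 3: opening $15,491.98; interest $465.00 → $15,956.98; payment $3,192.00; balance $12,764.98
Week 4: opening $12,764.98; interest $383.00 → $13,147.98; payment $3,287.00; balance $9,860.98
Week 5: opening $9,860.98; interest $296.00 → $10,156.98; payment $3,386.00; balance $6,770.98
Week 6: opening $6,770.98; interest $204.00 → $6,974.98; payment $3,488.00; balance $3,486.98
Week 7: opening $3,486.98; interest $105.00 → $3,591.98; payment $3,591.98; balance $0.00
Total interest: $614.00 + $542.00 + $465.00 + $383.00 + $296.00 + $204.00 + $105.00 = $2,609.00

$2,609.00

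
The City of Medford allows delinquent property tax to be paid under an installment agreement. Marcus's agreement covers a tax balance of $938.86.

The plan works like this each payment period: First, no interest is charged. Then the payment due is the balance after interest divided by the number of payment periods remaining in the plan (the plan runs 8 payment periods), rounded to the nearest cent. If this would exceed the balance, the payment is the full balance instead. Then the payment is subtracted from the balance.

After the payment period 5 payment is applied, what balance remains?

# | Opening | Payment | End bal
1 | $938.86 | $117.36 | $821.50
2 | $821.50 | $117.36 | $704.14
3 | $704.14 | $117.36 | $586.78
4 | $586.78 | $117.36 | $469.42
5 | $469.42 | $117.36 | $352.06

$352.06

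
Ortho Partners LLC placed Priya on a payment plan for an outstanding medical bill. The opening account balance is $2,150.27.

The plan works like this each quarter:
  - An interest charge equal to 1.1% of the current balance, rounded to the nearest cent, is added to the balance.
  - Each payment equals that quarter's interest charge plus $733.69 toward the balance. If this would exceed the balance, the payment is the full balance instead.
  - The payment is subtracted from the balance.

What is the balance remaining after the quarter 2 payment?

Quarter 1: opening $2,150.27; interest $23.65 → $2,173.92; payment $757.34; balance $1,416.58
Quarter 2: opening $1,416.58; interest $15.58 → $1,432.16; payment $749.27; balance $682.89

$682.89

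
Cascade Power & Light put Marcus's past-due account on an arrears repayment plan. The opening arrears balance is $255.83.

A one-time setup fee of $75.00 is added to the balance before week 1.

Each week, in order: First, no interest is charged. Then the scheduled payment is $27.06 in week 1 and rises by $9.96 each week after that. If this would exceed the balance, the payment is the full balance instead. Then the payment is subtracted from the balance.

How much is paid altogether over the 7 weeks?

$330.83

# | Opening | Payment | End bal
1 | $330.83 | $27.06 | $303.77
2 | $303.77 | $37.02 | $266.75
3 | $266.75 | $46.98 | $219.77
4 | $219.77 | $56.94 | $162.83
5 | $162.83 | $66.90 | $95.93
6 | $95.93 | $76.86 | $19.07
7 | $19.07 | $19.07 | $0.00
Total paid: $330.83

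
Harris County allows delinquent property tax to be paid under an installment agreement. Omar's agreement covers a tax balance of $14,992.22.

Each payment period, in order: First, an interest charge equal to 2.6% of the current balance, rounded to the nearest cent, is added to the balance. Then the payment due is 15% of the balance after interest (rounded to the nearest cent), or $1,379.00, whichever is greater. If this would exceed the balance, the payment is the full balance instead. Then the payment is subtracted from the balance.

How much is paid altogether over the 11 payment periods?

Payment period 1: opening $14,992.22; interest $389.80 → $15,382.02; payment $2,307.30; balance $13,074.72
Payment period 2: opening $13,074.72; interest $339.94 → $13,414.66; payment $2,012.20; balance $11,402.46
Payment period 3: opening $11,402.46; interest $296.46 → $11,698.92; payment $1,754.84; balance $9,944.08
Payment period 4: opening $9,944.08; interest $258.55 → $10,202.63; payment $1,530.39; balance $8,672.24
Payment period 5: opening $8,672.24; interest $225.48 → $8,897.72; payment $1,379.00; balance $7,518.72
Payment period 6: opening $7,518.72; interest $195.49 → $7,714.21; payment $1,379.00; balance $6,335.21
Payment period 7: opening $6,335.21; interest $164.72 → $6,499.93; payment $1,379.00; balance $5,120.93
Payment period 8: opening $5,120.93; interest $133.14 → $5,254.07; payment $1,379.00; balance $3,875.07
Payment period 9: opening $3,875.07; interest $100.75 → $3,975.82; payment $1,379.00; balance $2,596.82
Payment period 10: opening $2,596.82; interest $67.52 → $2,664.34; payment $1,379.00; balance $1,285.34
Payment period 11: opening $1,285.34; interest $33.42 → $1,318.76; payment $1,318.76; balance $0.00
Total paid: $17,197.49

$17,197.49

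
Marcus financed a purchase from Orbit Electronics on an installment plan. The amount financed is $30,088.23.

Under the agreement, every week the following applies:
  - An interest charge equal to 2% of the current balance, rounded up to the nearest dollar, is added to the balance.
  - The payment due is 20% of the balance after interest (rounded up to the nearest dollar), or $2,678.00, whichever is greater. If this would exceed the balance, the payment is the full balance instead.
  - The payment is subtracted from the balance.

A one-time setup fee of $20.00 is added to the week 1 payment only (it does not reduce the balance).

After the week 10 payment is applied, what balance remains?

# | Opening | Interest | Payment | Fee | End bal
1 | $30,088.23 | $602.00 | $6,139.00 | $20.00 | $24,551.23
2 | $24,551.23 | $492.00 | $5,009.00 | — | $20,034.23
3 | $20,034.23 | $401.00 | $4,088.00 | — | $16,347.23
4 | $16,347.23 | $327.00 | $3,335.00 | — | $13,339.23
5 | $13,339.23 | $267.00 | $2,722.00 | — | $10,884.23
6 | $10,884.23 | $218.00 | $2,678.00 | — | $8,424.23
7 | $8,424.23 | $169.00 | $2,678.00 | — | $5,915.23
8 | $5,915.23 | $119.00 | $2,678.00 | — | $3,356.23
9 | $3,356.23 | $68.00 | $2,678.00 | — | $746.23
10 | $746.23 | $15.00 | $761.23 | — | $0.00

$0.00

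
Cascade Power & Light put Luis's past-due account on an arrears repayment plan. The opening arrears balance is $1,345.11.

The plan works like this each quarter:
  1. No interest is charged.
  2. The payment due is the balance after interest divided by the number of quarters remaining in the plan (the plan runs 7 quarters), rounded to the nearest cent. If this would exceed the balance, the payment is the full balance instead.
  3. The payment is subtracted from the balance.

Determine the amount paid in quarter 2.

# | Opening | Payment | End bal
1 | $1,345.11 | $192.16 | $1,152.95
2 | $1,152.95 | $192.16 | $960.79

$192.16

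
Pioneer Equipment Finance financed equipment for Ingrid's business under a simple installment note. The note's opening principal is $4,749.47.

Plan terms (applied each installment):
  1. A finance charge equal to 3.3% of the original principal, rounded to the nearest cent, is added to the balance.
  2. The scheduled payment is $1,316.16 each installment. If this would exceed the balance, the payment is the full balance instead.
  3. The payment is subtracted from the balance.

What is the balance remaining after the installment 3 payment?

$1,271.18

Installment 1: $4,749.47 +$156.73 interest = $4,906.20; pay $1,316.16 → $3,590.04
Installment 2: $3,590.04 +$156.73 interest = $3,746.77; pay $1,316.16 → $2,430.61
Installment 3: $2,430.61 +$156.73 interest = $2,587.34; pay $1,316.16 → $1,271.18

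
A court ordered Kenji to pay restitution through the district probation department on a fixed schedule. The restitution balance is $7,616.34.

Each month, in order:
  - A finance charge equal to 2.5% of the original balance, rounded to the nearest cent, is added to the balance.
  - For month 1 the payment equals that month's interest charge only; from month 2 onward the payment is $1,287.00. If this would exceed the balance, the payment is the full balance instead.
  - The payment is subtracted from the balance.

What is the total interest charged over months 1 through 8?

$1,523.28

# | Opening | Interest | Payment | End bal
1 | $7,616.34 | $190.41 | $190.41 | $7,616.34
2 | $7,616.34 | $190.41 | $1,287.00 | $6,519.75
3 | $6,519.75 | $190.41 | $1,287.00 | $5,423.16
4 | $5,423.16 | $190.41 | $1,287.00 | $4,326.57
5 | $4,326.57 | $190.41 | $1,287.00 | $3,229.98
6 | $3,229.98 | $190.41 | $1,287.00 | $2,133.39
7 | $2,133.39 | $190.41 | $1,287.00 | $1,036.80
8 | $1,036.80 | $190.41 | $1,227.21 | $0.00
Total interest: $190.41 + $190.41 + $190.41 + $190.41 + $190.41 + $190.41 + $190.41 + $190.41 = $1,523.28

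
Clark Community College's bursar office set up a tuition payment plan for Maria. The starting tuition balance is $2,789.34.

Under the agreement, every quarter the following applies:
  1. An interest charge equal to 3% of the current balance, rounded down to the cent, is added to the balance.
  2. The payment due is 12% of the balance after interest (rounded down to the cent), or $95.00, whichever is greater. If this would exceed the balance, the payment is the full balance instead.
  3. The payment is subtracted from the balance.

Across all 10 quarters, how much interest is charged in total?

Quarter 1: $2,789.34 +$83.68 interest = $2,873.02; pay $344.76 → $2,528.26
Quarter 2: $2,528.26 +$75.84 interest = $2,604.10; pay $312.49 → $2,291.61
Quarter 3: $2,291.61 +$68.74 interest = $2,360.35; pay $283.24 → $2,077.11
Quarter 4: $2,077.11 +$62.31 interest = $2,139.42; pay $256.73 → $1,882.69
Quarter 5: $1,882.69 +$56.48 interest = $1,939.17; pay $232.70 → $1,706.47
Quarter 6: $1,706.47 +$51.19 interest = $1,757.66; pay $210.91 → $1,546.75
Quarter 7: $1,546.75 +$46.40 interest = $1,593.15; pay $191.17 → $1,401.98
Quarter 8: $1,401.98 +$42.05 interest = $1,444.03; pay $173.28 → $1,270.75
Quarter 9: $1,270.75 +$38.12 interest = $1,308.87; pay $157.06 → $1,151.81
Quarter 10: $1,151.81 +$34.55 interest = $1,186.36; pay $142.36 → $1,044.00
Total interest: $83.68 + $75.84 + $68.74 + $62.31 + $56.48 + $51.19 + $46.40 + $42.05 + $38.12 + $34.55 = $559.36

$559.36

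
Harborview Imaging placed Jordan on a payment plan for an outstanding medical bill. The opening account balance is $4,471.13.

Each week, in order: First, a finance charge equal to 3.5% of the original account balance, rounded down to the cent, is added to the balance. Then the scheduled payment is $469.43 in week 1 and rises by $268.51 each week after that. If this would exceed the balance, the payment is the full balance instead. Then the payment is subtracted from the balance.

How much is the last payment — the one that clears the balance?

$377.76

# | Opening | Interest | Payment | End bal
1 | $4,471.13 | $156.48 | $469.43 | $4,158.18
2 | $4,158.18 | $156.48 | $737.94 | $3,576.72
3 | $3,576.72 | $156.48 | $1,006.45 | $2,726.75
4 | $2,726.75 | $156.48 | $1,274.96 | $1,608.27
5 | $1,608.27 | $156.48 | $1,543.47 | $221.28
6 | $221.28 | $156.48 | $377.76 | $0.00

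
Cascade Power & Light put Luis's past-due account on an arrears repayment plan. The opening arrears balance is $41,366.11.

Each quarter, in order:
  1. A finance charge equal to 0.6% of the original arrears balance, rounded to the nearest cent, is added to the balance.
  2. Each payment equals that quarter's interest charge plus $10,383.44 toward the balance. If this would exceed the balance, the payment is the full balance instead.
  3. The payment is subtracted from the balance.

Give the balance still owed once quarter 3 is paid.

Quarter 1: opening $41,366.11; interest $248.20 → $41,614.31; payment $10,631.64; balance $30,982.67
Quarter 2: opening $30,982.67; interest $248.20 → $31,230.87; payment $10,631.64; balance $20,599.23
Quarter 3: opening $20,599.23; interest $248.20 → $20,847.43; payment $10,631.64; balance $10,215.79

$10,215.79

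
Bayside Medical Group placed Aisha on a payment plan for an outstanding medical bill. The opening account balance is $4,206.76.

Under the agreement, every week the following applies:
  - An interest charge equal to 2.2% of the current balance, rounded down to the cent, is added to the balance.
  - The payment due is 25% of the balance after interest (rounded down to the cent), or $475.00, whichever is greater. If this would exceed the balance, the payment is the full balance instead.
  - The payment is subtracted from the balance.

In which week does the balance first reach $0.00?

Week 1: opening $4,206.76; interest $92.54 → $4,299.30; payment $1,074.82; balance $3,224.48
Week 2: opening $3,224.48; interest $70.93 → $3,295.41; payment $823.85; balance $2,471.56
Week 3: opening $2,471.56; interest $54.37 → $2,525.93; payment $631.48; balance $1,894.45
Week 4: opening $1,894.45; interest $41.67 → $1,936.12; payment $484.03; balance $1,452.09
Week 5: opening $1,452.09; interest $31.94 → $1,484.03; payment $475.00; balance $1,009.03
Week 6: opening $1,009.03; interest $22.19 → $1,031.22; payment $475.00; balance $556.22
Week 7: opening $556.22; interest $12.23 → $568.45; payment $475.00; balance $93.45
Week 8: opening $93.45; interest $2.05 → $95.50; payment $95.50; balance $0.00
Balance reaches $0.00 in week 8.

8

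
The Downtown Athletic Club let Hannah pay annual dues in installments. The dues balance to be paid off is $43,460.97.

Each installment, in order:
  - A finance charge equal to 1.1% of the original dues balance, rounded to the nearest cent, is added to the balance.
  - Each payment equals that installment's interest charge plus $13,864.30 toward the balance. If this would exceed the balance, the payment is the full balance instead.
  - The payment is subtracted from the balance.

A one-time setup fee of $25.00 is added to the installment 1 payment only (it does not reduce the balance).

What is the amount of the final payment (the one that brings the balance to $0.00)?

$2,346.14

Installment 1: $43,460.97 +$478.07 interest = $43,939.04; pay $14,342.37 (+ $25.00 fee) → $29,596.67
Installment 2: $29,596.67 +$478.07 interest = $30,074.74; pay $14,342.37 → $15,732.37
Installment 3: $15,732.37 +$478.07 interest = $16,210.44; pay $14,342.37 → $1,868.07
Installment 4: $1,868.07 +$478.07 interest = $2,346.14; pay $2,346.14 → $0.00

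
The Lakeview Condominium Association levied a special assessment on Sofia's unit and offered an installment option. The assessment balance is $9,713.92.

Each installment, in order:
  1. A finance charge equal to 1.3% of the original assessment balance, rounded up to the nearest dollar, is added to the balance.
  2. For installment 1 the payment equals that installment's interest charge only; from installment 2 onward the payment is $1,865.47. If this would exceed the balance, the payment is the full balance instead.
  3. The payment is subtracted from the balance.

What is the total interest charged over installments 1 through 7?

$889.00

Installment 1: opening $9,713.92; interest $127.00 → $9,840.92; payment $127.00; balance $9,713.92
Installment 2: opening $9,713.92; interest $127.00 → $9,840.92; payment $1,865.47; balance $7,975.45
Installment 3: opening $7,975.45; interest $127.00 → $8,102.45; payment $1,865.47; balance $6,236.98
Installment 4: opening $6,236.98; interest $127.00 → $6,363.98; payment $1,865.47; balance $4,498.51
Installment 5: opening $4,498.51; interest $127.00 → $4,625.51; payment $1,865.47; balance $2,760.04
Installment 6: opening $2,760.04; interest $127.00 → $2,887.04; payment $1,865.47; balance $1,021.57
Installment 7: opening $1,021.57; interest $127.00 → $1,148.57; payment $1,148.57; balance $0.00
Total interest: $127.00 + $127.00 + $127.00 + $127.00 + $127.00 + $127.00 + $127.00 = $889.00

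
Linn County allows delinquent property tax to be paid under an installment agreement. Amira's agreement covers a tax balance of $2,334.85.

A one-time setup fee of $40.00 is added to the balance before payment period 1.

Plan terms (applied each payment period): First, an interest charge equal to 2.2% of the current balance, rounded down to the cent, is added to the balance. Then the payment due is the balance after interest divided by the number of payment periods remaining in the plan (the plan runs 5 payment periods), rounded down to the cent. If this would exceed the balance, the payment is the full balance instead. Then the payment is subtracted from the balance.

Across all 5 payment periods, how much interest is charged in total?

$161.38

Payment period 1: $2,374.85 +$52.24 interest = $2,427.09; pay $485.41 → $1,941.68
Payment period 2: $1,941.68 +$42.71 interest = $1,984.39; pay $496.09 → $1,488.30
Payment period 3: $1,488.30 +$32.74 interest = $1,521.04; pay $507.01 → $1,014.03
Payment period 4: $1,014.03 +$22.30 interest = $1,036.33; pay $518.16 → $518.17
Payment period 5: $518.17 +$11.39 interest = $529.56; pay $529.56 → $0.00
Total interest: $52.24 + $42.71 + $32.74 + $22.30 + $11.39 = $161.38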